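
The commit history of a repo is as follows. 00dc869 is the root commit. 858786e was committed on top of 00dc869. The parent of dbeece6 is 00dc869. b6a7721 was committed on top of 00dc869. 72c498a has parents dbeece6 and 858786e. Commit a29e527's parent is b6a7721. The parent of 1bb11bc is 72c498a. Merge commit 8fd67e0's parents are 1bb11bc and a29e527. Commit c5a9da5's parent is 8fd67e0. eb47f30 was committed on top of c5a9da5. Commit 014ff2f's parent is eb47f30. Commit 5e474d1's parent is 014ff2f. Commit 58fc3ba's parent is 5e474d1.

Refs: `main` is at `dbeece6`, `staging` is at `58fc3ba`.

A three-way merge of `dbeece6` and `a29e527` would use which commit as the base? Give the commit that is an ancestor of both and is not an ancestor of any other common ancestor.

Ancestors of dbeece6: {00dc869, dbeece6}.
Ancestors of a29e527: {00dc869, a29e527, b6a7721}.
Common ancestors: {00dc869}.
The only common ancestor is 00dc869, so it is the merge base.

00dc869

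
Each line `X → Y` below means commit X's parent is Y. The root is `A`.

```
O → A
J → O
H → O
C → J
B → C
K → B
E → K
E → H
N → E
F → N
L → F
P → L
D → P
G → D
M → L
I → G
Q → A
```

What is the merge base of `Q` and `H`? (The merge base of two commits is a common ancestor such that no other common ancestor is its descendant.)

A

Ancestors of Q: {A, Q}.
Ancestors of H: {A, H, O}.
Common ancestors: {A}.
The only common ancestor is A, so it is the merge base.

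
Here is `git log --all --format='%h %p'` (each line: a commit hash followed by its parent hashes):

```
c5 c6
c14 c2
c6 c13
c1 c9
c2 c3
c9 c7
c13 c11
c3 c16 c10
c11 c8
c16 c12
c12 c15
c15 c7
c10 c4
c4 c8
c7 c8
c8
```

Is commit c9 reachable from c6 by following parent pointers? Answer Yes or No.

Ancestors of c6: {c11, c13, c6, c8}.
c9 is not in that set, so it is not an ancestor of c6.

No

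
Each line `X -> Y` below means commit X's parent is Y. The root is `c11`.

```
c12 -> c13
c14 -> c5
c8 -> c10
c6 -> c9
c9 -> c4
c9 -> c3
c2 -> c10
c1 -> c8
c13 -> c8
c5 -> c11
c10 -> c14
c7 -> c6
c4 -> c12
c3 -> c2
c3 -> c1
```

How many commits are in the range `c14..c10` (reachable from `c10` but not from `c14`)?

Reachable from c10: {c10, c11, c14, c5}.
Reachable from c14: {c11, c14, c5}.
In c10's history but not c14's: {c10} — 1 commit.

1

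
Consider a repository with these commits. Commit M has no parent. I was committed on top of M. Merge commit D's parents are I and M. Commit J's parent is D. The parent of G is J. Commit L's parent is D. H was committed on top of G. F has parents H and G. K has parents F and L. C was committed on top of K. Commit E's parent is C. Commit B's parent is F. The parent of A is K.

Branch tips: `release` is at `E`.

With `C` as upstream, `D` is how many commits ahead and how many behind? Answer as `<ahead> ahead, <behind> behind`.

0 ahead, 7 behind

Reachable from D: {D, I, M}.
Reachable from C: {C, D, F, G, H, I, J, K, L, M}.
Only in D's history (ahead): {} — 0.
Only in C's history (behind): {C, F, G, H, J, K, L} — 7.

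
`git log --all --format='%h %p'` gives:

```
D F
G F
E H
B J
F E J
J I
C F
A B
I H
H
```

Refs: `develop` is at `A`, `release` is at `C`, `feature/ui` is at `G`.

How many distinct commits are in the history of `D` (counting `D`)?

Walking parent pointers from D: reachable set = {D, E, F, H, I, J}.
That is 6 commits.

6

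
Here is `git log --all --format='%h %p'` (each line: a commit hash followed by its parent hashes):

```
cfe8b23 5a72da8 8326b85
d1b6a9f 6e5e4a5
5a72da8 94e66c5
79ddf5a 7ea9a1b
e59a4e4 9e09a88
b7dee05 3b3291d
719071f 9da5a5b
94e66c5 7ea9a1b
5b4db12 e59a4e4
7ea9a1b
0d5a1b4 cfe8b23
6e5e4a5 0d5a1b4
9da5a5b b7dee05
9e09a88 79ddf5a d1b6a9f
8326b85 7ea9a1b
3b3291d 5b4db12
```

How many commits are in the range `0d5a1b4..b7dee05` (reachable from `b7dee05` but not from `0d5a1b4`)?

Reachable from b7dee05: {0d5a1b4, 3b3291d, 5a72da8, 5b4db12, 6e5e4a5, 79ddf5a, 7ea9a1b, 8326b85, 94e66c5, 9e09a88, b7dee05, cfe8b23, d1b6a9f, e59a4e4}.
Reachable from 0d5a1b4: {0d5a1b4, 5a72da8, 7ea9a1b, 8326b85, 94e66c5, cfe8b23}.
In b7dee05's history but not 0d5a1b4's: {3b3291d, 5b4db12, 6e5e4a5, 79ddf5a, 9e09a88, b7dee05, d1b6a9f, e59a4e4} — 8 commits.

8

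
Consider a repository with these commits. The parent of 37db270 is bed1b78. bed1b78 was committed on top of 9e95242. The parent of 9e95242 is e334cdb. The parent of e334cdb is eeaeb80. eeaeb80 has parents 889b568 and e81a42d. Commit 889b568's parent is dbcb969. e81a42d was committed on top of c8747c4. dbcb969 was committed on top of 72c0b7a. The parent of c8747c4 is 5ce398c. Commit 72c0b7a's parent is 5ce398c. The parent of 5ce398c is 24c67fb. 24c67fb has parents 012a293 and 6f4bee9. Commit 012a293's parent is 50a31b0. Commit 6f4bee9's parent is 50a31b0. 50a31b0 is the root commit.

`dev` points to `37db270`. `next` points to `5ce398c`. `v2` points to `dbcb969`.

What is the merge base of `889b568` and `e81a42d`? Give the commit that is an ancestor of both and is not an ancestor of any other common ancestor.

Ancestors of 889b568: {012a293, 24c67fb, 50a31b0, 5ce398c, 6f4bee9, 72c0b7a, 889b568, dbcb969}.
Ancestors of e81a42d: {012a293, 24c67fb, 50a31b0, 5ce398c, 6f4bee9, c8747c4, e81a42d}.
Common ancestors: {012a293, 24c67fb, 50a31b0, 5ce398c, 6f4bee9}.
Among these, 5ce398c is not an ancestor of any other common ancestor — it is the merge base.

5ce398c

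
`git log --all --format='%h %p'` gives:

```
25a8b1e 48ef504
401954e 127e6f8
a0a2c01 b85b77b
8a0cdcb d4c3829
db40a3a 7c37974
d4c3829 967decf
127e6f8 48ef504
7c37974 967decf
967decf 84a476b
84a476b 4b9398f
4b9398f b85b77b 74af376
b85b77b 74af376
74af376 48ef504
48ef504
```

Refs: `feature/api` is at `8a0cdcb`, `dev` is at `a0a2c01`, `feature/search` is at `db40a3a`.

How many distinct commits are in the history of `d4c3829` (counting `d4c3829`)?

Walking parent pointers from d4c3829: reachable set = {48ef504, 4b9398f, 74af376, 84a476b, 967decf, b85b77b, d4c3829}.
That is 7 commits.

7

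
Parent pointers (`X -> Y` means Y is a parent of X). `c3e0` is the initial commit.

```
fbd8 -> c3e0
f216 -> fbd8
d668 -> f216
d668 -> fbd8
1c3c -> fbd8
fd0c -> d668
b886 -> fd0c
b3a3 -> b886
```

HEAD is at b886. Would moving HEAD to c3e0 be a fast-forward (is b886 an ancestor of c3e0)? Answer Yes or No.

A fast-forward from b886 to c3e0 is possible iff b886 is an ancestor of c3e0.
Ancestors of c3e0: {c3e0}.
b886 is not among them, so fast-forward is not possible.

No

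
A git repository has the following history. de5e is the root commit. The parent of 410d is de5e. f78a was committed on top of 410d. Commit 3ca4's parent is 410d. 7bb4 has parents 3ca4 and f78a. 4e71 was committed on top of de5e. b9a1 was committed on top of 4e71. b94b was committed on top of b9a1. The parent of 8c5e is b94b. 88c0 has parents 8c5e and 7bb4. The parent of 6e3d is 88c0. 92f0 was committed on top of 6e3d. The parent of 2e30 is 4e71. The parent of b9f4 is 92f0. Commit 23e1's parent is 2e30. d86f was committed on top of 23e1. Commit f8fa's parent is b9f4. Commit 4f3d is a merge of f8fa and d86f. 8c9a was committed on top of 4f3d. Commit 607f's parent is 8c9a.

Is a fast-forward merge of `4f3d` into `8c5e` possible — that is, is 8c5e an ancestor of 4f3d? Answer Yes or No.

A fast-forward from 8c5e to 4f3d is possible iff 8c5e is an ancestor of 4f3d.
Ancestors of 4f3d: {23e1, 2e30, 3ca4, 410d, 4e71, 4f3d, 6e3d, 7bb4, 88c0, 8c5e, 92f0, b94b, b9a1, b9f4, d86f, de5e, f78a, f8fa}.
8c5e is among them, so fast-forward is possible.

Yes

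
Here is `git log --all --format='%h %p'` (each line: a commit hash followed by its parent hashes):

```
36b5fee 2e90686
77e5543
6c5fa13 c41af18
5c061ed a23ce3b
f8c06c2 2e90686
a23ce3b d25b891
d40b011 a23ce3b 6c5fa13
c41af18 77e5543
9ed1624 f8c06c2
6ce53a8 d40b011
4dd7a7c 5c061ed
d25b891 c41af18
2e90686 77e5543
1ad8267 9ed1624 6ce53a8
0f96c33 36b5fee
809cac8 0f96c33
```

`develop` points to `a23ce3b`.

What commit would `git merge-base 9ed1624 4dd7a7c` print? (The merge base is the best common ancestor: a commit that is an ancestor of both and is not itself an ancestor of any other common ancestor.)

77e5543

Ancestors of 9ed1624: {2e90686, 77e5543, 9ed1624, f8c06c2}.
Ancestors of 4dd7a7c: {4dd7a7c, 5c061ed, 77e5543, a23ce3b, c41af18, d25b891}.
Common ancestors: {77e5543}.
The only common ancestor is 77e5543, so it is the merge base.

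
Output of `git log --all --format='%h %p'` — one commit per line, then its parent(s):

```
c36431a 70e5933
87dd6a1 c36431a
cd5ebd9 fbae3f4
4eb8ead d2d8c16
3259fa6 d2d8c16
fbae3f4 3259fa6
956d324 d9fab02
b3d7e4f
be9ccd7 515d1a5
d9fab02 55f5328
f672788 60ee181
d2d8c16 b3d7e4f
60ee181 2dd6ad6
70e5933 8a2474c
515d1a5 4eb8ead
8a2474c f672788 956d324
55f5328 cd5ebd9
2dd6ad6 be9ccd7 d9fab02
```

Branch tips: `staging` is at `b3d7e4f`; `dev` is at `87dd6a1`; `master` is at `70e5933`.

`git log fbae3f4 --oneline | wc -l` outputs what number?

4

Walking parent pointers from fbae3f4: reachable set = {3259fa6, b3d7e4f, d2d8c16, fbae3f4}.
That is 4 commits.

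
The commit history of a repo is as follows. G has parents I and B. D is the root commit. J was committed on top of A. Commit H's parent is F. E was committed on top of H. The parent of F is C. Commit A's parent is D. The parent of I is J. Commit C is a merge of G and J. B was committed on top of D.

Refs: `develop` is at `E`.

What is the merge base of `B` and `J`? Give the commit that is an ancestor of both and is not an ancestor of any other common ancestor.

Ancestors of B: {B, D}.
Ancestors of J: {A, D, J}.
Common ancestors: {D}.
The only common ancestor is D, so it is the merge base.

D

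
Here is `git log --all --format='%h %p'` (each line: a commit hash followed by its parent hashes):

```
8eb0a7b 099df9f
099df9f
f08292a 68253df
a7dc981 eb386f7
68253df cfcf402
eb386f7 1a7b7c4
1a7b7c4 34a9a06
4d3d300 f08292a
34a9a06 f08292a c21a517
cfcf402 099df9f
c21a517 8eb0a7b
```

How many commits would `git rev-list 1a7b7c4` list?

8

Walking parent pointers from 1a7b7c4: reachable set = {099df9f, 1a7b7c4, 34a9a06, 68253df, 8eb0a7b, c21a517, cfcf402, f08292a}.
That is 8 commits.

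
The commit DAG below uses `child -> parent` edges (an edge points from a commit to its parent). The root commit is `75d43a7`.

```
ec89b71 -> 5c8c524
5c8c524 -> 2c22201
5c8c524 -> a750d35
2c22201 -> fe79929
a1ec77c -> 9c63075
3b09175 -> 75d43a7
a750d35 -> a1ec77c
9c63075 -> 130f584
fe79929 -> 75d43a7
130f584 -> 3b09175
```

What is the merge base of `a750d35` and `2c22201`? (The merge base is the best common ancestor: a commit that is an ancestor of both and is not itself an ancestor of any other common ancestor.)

75d43a7

Ancestors of a750d35: {130f584, 3b09175, 75d43a7, 9c63075, a1ec77c, a750d35}.
Ancestors of 2c22201: {2c22201, 75d43a7, fe79929}.
Common ancestors: {75d43a7}.
The only common ancestor is 75d43a7, so it is the merge base.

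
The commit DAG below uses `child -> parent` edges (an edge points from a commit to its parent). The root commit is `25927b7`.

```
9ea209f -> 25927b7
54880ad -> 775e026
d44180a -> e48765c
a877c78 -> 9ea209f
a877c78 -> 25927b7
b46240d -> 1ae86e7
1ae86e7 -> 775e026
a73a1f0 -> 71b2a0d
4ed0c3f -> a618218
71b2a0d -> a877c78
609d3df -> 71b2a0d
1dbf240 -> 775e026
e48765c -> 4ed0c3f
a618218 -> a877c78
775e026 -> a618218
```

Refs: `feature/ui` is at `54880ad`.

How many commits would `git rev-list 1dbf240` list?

Walking parent pointers from 1dbf240: reachable set = {1dbf240, 25927b7, 775e026, 9ea209f, a618218, a877c78}.
That is 6 commits.

6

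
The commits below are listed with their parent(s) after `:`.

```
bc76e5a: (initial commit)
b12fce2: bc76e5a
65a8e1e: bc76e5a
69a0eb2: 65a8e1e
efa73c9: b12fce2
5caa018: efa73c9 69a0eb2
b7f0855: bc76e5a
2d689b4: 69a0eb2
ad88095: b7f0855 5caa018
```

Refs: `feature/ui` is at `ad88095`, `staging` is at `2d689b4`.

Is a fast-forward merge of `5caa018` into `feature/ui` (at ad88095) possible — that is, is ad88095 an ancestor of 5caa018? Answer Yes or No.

A fast-forward from ad88095 to 5caa018 is possible iff ad88095 is an ancestor of 5caa018.
Ancestors of 5caa018: {5caa018, 65a8e1e, 69a0eb2, b12fce2, bc76e5a, efa73c9}.
ad88095 is not among them, so fast-forward is not possible.

No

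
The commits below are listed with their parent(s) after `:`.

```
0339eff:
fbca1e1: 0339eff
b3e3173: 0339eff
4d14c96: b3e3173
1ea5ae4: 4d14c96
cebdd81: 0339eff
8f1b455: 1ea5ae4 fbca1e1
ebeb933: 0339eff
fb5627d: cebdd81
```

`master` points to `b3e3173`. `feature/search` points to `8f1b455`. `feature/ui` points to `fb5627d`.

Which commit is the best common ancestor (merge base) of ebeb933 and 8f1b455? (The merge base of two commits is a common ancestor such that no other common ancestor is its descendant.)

Ancestors of ebeb933: {0339eff, ebeb933}.
Ancestors of 8f1b455: {0339eff, 1ea5ae4, 4d14c96, 8f1b455, b3e3173, fbca1e1}.
Common ancestors: {0339eff}.
The only common ancestor is 0339eff, so it is the merge base.

0339eff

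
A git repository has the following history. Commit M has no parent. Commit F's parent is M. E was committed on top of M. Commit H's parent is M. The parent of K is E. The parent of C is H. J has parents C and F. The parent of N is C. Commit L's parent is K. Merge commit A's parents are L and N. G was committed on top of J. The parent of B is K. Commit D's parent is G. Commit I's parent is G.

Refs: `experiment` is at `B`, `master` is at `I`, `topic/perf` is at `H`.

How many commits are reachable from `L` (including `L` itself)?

4

Walking parent pointers from L: reachable set = {E, K, L, M}.
That is 4 commits.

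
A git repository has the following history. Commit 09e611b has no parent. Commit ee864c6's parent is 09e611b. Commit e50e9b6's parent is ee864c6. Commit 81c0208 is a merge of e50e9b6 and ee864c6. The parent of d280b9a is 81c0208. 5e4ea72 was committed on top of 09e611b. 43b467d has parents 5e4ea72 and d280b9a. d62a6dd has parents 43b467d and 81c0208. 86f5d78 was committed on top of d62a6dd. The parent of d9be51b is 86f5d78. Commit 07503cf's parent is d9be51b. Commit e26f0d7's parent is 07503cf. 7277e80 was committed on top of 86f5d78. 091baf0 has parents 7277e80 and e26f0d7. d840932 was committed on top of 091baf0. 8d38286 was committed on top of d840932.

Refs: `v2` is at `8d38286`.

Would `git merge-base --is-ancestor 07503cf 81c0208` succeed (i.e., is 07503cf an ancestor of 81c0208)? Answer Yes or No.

Ancestors of 81c0208: {09e611b, 81c0208, e50e9b6, ee864c6}.
07503cf is not in that set, so it is not an ancestor of 81c0208.

No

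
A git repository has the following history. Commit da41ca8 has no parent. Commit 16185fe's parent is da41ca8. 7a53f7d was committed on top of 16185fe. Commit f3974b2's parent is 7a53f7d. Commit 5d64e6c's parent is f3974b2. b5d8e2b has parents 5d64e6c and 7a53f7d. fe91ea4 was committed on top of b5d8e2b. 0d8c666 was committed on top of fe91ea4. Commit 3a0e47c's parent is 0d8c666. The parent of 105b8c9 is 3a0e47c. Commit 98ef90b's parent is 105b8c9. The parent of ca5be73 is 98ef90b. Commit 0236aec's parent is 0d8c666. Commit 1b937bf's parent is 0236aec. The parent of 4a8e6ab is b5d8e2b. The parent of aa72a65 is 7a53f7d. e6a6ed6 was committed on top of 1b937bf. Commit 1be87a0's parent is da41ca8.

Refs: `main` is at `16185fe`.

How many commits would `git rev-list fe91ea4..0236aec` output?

Reachable from 0236aec: {0236aec, 0d8c666, 16185fe, 5d64e6c, 7a53f7d, b5d8e2b, da41ca8, f3974b2, fe91ea4}.
Reachable from fe91ea4: {16185fe, 5d64e6c, 7a53f7d, b5d8e2b, da41ca8, f3974b2, fe91ea4}.
In 0236aec's history but not fe91ea4's: {0236aec, 0d8c666} — 2 commits.

2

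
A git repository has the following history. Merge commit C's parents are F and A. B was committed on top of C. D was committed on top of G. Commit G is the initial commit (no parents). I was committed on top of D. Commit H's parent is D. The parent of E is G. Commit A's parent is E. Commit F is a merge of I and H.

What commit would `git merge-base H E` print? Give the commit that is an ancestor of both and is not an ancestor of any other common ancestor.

G

Ancestors of H: {D, G, H}.
Ancestors of E: {E, G}.
Common ancestors: {G}.
The only common ancestor is G, so it is the merge base.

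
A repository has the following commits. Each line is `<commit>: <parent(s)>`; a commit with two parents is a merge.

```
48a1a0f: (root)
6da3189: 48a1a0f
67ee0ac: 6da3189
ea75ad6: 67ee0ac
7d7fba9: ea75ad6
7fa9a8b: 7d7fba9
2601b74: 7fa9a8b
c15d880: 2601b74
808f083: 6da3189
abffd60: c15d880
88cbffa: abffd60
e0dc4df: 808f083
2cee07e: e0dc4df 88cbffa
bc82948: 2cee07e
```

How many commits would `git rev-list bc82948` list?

14

Walking parent pointers from bc82948: reachable set = {2601b74, 2cee07e, 48a1a0f, 67ee0ac, 6da3189, 7d7fba9, 7fa9a8b, 808f083, 88cbffa, abffd60, bc82948, c15d880, e0dc4df, ea75ad6}.
That is 14 commits.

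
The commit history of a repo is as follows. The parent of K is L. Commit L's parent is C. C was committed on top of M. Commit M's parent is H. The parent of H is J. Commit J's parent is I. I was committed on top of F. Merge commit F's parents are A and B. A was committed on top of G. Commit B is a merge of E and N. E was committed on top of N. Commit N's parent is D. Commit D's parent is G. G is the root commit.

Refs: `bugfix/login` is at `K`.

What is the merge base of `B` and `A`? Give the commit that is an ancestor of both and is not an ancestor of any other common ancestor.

G

Ancestors of B: {B, D, E, G, N}.
Ancestors of A: {A, G}.
Common ancestors: {G}.
The only common ancestor is G, so it is the merge base.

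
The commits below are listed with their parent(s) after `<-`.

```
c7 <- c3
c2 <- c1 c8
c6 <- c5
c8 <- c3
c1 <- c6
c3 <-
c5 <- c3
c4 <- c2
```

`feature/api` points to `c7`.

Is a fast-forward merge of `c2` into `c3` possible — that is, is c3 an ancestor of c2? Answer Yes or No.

A fast-forward from c3 to c2 is possible iff c3 is an ancestor of c2.
Ancestors of c2: {c1, c2, c3, c5, c6, c8}.
c3 is among them, so fast-forward is possible.

Yes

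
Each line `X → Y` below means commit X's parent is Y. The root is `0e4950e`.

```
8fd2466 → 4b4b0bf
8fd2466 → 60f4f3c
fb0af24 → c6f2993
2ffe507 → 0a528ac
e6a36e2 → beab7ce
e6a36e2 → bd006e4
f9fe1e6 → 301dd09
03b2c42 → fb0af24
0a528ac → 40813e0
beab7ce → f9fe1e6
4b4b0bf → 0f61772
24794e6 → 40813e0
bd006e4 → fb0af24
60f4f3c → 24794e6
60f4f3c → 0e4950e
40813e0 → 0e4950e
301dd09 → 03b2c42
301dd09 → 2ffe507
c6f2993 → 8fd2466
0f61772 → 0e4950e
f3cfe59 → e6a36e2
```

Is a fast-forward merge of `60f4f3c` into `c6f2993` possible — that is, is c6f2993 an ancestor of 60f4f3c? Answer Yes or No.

A fast-forward from c6f2993 to 60f4f3c is possible iff c6f2993 is an ancestor of 60f4f3c.
Ancestors of 60f4f3c: {0e4950e, 24794e6, 40813e0, 60f4f3c}.
c6f2993 is not among them, so fast-forward is not possible.

No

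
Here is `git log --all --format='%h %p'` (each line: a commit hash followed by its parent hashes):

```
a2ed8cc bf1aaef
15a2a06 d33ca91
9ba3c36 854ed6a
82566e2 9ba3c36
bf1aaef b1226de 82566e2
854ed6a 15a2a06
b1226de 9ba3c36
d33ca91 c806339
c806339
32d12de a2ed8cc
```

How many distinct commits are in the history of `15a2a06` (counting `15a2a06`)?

3

Walking parent pointers from 15a2a06: reachable set = {15a2a06, c806339, d33ca91}.
That is 3 commits.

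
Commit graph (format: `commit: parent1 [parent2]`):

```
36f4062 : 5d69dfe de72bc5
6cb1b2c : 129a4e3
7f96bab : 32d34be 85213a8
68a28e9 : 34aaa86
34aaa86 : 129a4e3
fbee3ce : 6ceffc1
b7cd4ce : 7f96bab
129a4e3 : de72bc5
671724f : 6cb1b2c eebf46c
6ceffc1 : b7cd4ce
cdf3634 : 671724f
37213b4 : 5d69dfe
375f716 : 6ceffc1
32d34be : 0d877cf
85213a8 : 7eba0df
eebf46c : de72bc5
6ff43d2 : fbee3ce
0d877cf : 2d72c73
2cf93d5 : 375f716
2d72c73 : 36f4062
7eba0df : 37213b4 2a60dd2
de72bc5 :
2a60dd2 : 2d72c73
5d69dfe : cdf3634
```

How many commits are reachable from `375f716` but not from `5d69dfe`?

Reachable from 375f716: {0d877cf, 129a4e3, 2a60dd2, 2d72c73, 32d34be, 36f4062, 37213b4, 375f716, 5d69dfe, 671724f, 6cb1b2c, 6ceffc1, 7eba0df, 7f96bab, 85213a8, b7cd4ce, cdf3634, de72bc5, eebf46c}.
Reachable from 5d69dfe: {129a4e3, 5d69dfe, 671724f, 6cb1b2c, cdf3634, de72bc5, eebf46c}.
In 375f716's history but not 5d69dfe's: {0d877cf, 2a60dd2, 2d72c73, 32d34be, 36f4062, 37213b4, 375f716, 6ceffc1, 7eba0df, 7f96bab, 85213a8, b7cd4ce} — 12 commits.

12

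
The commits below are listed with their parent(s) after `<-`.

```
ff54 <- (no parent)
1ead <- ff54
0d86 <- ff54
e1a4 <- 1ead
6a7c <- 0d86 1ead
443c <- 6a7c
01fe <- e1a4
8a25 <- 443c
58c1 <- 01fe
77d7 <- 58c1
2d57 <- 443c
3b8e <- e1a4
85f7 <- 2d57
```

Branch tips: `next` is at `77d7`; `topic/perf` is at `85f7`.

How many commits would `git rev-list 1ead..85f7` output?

5

Reachable from 85f7: {0d86, 1ead, 2d57, 443c, 6a7c, 85f7, ff54}.
Reachable from 1ead: {1ead, ff54}.
In 85f7's history but not 1ead's: {0d86, 2d57, 443c, 6a7c, 85f7} — 5 commits.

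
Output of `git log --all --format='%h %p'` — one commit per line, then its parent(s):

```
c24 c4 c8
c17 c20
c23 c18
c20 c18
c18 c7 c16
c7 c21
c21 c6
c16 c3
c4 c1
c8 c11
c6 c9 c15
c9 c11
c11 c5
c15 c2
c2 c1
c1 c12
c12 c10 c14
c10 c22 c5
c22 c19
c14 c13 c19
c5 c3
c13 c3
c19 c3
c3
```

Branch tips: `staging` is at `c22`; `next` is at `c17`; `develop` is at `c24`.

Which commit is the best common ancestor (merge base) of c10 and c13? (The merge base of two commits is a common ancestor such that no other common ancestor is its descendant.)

Ancestors of c10: {c10, c19, c22, c3, c5}.
Ancestors of c13: {c13, c3}.
Common ancestors: {c3}.
The only common ancestor is c3, so it is the merge base.

c3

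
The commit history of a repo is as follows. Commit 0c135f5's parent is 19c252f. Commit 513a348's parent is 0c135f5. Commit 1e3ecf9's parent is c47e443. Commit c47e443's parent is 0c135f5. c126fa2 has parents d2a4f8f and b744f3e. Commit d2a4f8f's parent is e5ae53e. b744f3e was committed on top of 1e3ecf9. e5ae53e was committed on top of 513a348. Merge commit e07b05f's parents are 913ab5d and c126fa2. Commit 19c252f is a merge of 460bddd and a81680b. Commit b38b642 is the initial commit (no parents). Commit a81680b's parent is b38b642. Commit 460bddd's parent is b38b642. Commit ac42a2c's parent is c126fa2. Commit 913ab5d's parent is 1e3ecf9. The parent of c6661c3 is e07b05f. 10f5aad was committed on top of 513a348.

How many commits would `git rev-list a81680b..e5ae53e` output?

5

Reachable from e5ae53e: {0c135f5, 19c252f, 460bddd, 513a348, a81680b, b38b642, e5ae53e}.
Reachable from a81680b: {a81680b, b38b642}.
In e5ae53e's history but not a81680b's: {0c135f5, 19c252f, 460bddd, 513a348, e5ae53e} — 5 commits.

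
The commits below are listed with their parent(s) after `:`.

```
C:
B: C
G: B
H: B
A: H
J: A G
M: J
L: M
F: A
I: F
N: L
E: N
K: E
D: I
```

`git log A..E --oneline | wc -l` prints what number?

6

Reachable from E: {A, B, C, E, G, H, J, L, M, N}.
Reachable from A: {A, B, C, H}.
In E's history but not A's: {E, G, J, L, M, N} — 6 commits.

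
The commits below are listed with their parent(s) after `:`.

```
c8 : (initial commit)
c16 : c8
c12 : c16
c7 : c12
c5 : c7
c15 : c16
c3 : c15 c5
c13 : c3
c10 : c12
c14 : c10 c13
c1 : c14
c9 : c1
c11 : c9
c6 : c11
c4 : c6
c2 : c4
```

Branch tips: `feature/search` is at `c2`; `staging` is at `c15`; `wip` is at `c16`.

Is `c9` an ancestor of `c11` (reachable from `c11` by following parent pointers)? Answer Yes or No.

Yes

Ancestors of c11 (commits reachable by following parents): {c1, c10, c11, c12, c13, c14, c15, c16, c3, c5, c7, c8, c9}.
c9 is in that set, so it is an ancestor of c11.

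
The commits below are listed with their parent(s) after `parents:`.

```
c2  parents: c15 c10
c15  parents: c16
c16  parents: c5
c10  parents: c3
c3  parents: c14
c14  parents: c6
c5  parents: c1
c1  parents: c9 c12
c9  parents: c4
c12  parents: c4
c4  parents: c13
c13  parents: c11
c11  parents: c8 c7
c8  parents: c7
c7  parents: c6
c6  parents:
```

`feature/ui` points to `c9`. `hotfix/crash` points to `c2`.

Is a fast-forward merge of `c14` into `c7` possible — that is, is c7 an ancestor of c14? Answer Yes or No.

A fast-forward from c7 to c14 is possible iff c7 is an ancestor of c14.
Ancestors of c14: {c14, c6}.
c7 is not among them, so fast-forward is not possible.

No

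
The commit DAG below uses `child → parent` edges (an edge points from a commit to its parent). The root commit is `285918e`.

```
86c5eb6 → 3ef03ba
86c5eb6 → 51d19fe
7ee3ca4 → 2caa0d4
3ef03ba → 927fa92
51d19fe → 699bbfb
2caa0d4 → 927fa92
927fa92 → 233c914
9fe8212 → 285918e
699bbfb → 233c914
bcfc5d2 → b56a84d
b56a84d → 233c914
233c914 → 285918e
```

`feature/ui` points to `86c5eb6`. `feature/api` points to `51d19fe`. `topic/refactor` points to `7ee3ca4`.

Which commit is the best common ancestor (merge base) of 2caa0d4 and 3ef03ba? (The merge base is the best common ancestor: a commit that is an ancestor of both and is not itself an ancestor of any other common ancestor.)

927fa92

Ancestors of 2caa0d4: {233c914, 285918e, 2caa0d4, 927fa92}.
Ancestors of 3ef03ba: {233c914, 285918e, 3ef03ba, 927fa92}.
Common ancestors: {233c914, 285918e, 927fa92}.
Among these, 927fa92 is not an ancestor of any other common ancestor — it is the merge base.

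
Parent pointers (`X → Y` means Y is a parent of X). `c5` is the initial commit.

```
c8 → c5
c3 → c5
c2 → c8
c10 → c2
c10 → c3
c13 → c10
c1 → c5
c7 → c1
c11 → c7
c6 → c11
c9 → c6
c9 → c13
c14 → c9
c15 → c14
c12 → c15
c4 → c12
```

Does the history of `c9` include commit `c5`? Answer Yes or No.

Ancestors of c9 (commits reachable by following parents): {c1, c10, c11, c13, c2, c3, c5, c6, c7, c8, c9}.
c5 is in that set, so it is an ancestor of c9.

Yes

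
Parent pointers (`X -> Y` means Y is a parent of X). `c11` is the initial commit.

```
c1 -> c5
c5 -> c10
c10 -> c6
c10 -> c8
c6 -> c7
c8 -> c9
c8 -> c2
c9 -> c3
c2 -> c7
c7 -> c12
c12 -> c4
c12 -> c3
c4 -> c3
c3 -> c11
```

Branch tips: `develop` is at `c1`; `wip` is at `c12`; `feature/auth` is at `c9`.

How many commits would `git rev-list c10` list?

10

Walking parent pointers from c10: reachable set = {c10, c11, c12, c2, c3, c4, c6, c7, c8, c9}.
That is 10 commits.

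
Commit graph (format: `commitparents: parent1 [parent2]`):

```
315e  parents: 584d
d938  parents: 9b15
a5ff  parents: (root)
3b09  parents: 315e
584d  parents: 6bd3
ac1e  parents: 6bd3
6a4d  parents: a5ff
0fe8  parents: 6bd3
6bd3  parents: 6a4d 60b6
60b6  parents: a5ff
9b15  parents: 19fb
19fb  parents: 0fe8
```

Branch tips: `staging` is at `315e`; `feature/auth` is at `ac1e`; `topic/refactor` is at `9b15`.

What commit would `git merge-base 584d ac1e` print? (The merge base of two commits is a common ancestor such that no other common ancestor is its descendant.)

Ancestors of 584d: {584d, 60b6, 6a4d, 6bd3, a5ff}.
Ancestors of ac1e: {60b6, 6a4d, 6bd3, a5ff, ac1e}.
Common ancestors: {60b6, 6a4d, 6bd3, a5ff}.
Among these, 6bd3 is not an ancestor of any other common ancestor — it is the merge base.

6bd3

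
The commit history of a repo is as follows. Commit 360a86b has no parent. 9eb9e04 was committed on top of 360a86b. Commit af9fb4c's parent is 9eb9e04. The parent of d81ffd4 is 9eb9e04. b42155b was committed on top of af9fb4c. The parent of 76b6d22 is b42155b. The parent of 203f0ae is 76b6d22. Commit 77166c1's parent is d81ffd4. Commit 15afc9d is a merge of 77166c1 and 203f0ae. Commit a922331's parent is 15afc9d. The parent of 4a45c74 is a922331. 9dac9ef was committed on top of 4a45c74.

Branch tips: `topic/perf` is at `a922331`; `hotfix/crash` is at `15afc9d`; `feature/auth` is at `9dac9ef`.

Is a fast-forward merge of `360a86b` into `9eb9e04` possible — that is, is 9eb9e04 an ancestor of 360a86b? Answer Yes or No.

No

A fast-forward from 9eb9e04 to 360a86b is possible iff 9eb9e04 is an ancestor of 360a86b.
Ancestors of 360a86b: {360a86b}.
9eb9e04 is not among them, so fast-forward is not possible.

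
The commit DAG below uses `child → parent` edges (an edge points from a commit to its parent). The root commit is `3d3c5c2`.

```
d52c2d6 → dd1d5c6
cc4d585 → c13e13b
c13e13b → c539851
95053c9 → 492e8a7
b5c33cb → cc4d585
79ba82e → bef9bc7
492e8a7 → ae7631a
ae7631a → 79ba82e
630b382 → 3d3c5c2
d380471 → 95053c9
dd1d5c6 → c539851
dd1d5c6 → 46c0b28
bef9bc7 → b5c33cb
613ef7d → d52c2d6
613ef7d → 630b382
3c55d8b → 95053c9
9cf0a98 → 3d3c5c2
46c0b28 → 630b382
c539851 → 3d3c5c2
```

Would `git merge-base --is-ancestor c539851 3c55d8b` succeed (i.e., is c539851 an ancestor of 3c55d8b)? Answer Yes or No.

Ancestors of 3c55d8b (commits reachable by following parents): {3c55d8b, 3d3c5c2, 492e8a7, 79ba82e, 95053c9, ae7631a, b5c33cb, bef9bc7, c13e13b, c539851, cc4d585}.
c539851 is in that set, so it is an ancestor of 3c55d8b.

Yes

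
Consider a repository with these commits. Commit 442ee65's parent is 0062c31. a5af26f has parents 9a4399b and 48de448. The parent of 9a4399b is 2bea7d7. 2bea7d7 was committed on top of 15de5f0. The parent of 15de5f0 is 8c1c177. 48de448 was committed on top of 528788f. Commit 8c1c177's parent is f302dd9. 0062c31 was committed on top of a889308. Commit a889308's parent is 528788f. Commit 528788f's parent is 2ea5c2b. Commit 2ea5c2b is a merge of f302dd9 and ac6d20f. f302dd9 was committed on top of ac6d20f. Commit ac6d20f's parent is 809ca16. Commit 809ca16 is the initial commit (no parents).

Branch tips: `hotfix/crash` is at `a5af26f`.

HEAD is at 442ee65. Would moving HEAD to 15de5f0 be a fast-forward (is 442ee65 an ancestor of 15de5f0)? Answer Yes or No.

No

A fast-forward from 442ee65 to 15de5f0 is possible iff 442ee65 is an ancestor of 15de5f0.
Ancestors of 15de5f0: {15de5f0, 809ca16, 8c1c177, ac6d20f, f302dd9}.
442ee65 is not among them, so fast-forward is not possible.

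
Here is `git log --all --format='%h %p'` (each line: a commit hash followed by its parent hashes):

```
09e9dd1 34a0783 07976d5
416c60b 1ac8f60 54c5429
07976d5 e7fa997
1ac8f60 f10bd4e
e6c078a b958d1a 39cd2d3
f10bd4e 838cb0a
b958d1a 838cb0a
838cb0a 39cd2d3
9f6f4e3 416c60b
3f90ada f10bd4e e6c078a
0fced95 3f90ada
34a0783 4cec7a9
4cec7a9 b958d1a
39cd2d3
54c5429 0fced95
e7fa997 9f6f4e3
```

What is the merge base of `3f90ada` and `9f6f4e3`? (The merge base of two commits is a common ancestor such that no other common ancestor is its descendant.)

3f90ada

Ancestors of 3f90ada: {39cd2d3, 3f90ada, 838cb0a, b958d1a, e6c078a, f10bd4e}.
Ancestors of 9f6f4e3: {0fced95, 1ac8f60, 39cd2d3, 3f90ada, 416c60b, 54c5429, 838cb0a, 9f6f4e3, b958d1a, e6c078a, f10bd4e}.
Common ancestors: {39cd2d3, 3f90ada, 838cb0a, b958d1a, e6c078a, f10bd4e}.
Among these, 3f90ada is not an ancestor of any other common ancestor — it is the merge base.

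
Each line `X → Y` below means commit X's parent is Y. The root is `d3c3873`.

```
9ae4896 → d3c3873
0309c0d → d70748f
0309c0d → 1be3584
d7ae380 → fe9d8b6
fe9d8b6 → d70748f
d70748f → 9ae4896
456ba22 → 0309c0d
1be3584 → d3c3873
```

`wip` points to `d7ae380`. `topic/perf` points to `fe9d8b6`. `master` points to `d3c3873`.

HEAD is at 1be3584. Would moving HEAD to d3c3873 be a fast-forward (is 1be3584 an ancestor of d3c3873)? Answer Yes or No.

No

A fast-forward from 1be3584 to d3c3873 is possible iff 1be3584 is an ancestor of d3c3873.
Ancestors of d3c3873: {d3c3873}.
1be3584 is not among them, so fast-forward is not possible.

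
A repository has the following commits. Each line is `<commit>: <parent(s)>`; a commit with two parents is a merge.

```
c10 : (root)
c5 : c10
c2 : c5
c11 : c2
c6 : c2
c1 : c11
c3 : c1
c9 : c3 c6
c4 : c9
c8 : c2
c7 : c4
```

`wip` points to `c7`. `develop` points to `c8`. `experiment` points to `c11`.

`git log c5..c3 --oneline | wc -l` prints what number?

Reachable from c3: {c1, c10, c11, c2, c3, c5}.
Reachable from c5: {c10, c5}.
In c3's history but not c5's: {c1, c11, c2, c3} — 4 commits.

4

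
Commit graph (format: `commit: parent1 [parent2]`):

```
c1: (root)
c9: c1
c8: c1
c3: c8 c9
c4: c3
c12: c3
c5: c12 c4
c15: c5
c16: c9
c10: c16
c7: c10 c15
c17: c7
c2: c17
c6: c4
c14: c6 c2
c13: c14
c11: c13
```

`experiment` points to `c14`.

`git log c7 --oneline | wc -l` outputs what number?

Walking parent pointers from c7: reachable set = {c1, c10, c12, c15, c16, c3, c4, c5, c7, c8, c9}.
That is 11 commits.

11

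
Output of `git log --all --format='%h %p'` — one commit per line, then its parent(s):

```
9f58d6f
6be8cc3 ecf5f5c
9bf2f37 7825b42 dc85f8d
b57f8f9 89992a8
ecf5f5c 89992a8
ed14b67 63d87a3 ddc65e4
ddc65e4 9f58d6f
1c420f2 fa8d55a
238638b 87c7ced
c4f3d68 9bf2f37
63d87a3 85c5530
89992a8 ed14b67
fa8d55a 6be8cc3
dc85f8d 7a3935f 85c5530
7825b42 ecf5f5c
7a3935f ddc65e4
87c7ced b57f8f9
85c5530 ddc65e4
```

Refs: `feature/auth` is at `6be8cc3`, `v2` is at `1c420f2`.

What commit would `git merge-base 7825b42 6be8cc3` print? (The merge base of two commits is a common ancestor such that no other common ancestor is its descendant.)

Ancestors of 7825b42: {63d87a3, 7825b42, 85c5530, 89992a8, 9f58d6f, ddc65e4, ecf5f5c, ed14b67}.
Ancestors of 6be8cc3: {63d87a3, 6be8cc3, 85c5530, 89992a8, 9f58d6f, ddc65e4, ecf5f5c, ed14b67}.
Common ancestors: {63d87a3, 85c5530, 89992a8, 9f58d6f, ddc65e4, ecf5f5c, ed14b67}.
Among these, ecf5f5c is not an ancestor of any other common ancestor — it is the merge base.

ecf5f5c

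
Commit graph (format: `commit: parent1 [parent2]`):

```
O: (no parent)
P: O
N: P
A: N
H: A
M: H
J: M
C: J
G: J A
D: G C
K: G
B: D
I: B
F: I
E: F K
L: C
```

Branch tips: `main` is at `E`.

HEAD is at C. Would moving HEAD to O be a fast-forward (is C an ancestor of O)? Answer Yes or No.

No

A fast-forward from C to O is possible iff C is an ancestor of O.
Ancestors of O: {O}.
C is not among them, so fast-forward is not possible.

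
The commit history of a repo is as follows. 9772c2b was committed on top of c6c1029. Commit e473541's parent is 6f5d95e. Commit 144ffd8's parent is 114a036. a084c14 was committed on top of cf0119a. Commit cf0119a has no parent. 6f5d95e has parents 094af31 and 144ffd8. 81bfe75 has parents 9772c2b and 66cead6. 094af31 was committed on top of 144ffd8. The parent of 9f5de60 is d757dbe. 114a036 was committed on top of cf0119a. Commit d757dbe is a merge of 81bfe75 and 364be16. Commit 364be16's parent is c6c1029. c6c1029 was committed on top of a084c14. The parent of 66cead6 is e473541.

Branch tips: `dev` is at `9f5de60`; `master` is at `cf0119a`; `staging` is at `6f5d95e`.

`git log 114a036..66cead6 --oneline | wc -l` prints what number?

5

Reachable from 66cead6: {094af31, 114a036, 144ffd8, 66cead6, 6f5d95e, cf0119a, e473541}.
Reachable from 114a036: {114a036, cf0119a}.
In 66cead6's history but not 114a036's: {094af31, 144ffd8, 66cead6, 6f5d95e, e473541} — 5 commits.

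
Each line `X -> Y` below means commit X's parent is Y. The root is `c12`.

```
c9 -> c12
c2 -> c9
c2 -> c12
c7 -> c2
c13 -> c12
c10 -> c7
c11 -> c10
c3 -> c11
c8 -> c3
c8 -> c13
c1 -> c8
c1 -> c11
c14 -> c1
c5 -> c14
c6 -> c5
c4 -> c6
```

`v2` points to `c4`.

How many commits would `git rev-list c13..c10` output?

4

Reachable from c10: {c10, c12, c2, c7, c9}.
Reachable from c13: {c12, c13}.
In c10's history but not c13's: {c10, c2, c7, c9} — 4 commits.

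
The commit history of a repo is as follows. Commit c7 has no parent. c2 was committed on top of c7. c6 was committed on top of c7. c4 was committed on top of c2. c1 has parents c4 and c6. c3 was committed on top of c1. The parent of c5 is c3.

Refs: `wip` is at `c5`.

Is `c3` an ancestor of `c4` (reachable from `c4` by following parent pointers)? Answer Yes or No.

Ancestors of c4: {c2, c4, c7}.
c3 is not in that set, so it is not an ancestor of c4.

No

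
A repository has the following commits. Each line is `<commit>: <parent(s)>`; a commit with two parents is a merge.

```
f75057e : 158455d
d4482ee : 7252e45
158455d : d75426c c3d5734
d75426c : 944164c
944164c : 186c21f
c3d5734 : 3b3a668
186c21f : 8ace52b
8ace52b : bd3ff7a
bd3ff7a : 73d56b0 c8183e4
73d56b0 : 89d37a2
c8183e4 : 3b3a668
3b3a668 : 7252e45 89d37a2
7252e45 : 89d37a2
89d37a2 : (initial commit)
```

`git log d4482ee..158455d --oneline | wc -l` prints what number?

Reachable from 158455d: {158455d, 186c21f, 3b3a668, 7252e45, 73d56b0, 89d37a2, 8ace52b, 944164c, bd3ff7a, c3d5734, c8183e4, d75426c}.
Reachable from d4482ee: {7252e45, 89d37a2, d4482ee}.
In 158455d's history but not d4482ee's: {158455d, 186c21f, 3b3a668, 73d56b0, 8ace52b, 944164c, bd3ff7a, c3d5734, c8183e4, d75426c} — 10 commits.

10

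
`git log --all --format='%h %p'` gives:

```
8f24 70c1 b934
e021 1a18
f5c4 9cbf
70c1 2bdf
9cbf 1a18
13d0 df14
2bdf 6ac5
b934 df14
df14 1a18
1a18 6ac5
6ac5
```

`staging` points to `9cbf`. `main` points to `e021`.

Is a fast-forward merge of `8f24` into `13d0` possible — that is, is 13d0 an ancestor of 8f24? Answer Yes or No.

A fast-forward from 13d0 to 8f24 is possible iff 13d0 is an ancestor of 8f24.
Ancestors of 8f24: {1a18, 2bdf, 6ac5, 70c1, 8f24, b934, df14}.
13d0 is not among them, so fast-forward is not possible.

No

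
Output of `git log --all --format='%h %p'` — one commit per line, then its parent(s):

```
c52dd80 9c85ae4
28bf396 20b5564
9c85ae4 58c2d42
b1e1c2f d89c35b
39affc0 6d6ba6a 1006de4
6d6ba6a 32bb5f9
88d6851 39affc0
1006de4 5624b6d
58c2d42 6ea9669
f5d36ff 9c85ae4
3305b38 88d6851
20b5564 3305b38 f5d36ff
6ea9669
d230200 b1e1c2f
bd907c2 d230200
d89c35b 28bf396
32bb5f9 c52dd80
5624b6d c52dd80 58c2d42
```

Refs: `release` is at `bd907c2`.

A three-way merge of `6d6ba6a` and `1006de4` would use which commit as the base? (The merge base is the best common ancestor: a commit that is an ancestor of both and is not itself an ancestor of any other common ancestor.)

c52dd80

Ancestors of 6d6ba6a: {32bb5f9, 58c2d42, 6d6ba6a, 6ea9669, 9c85ae4, c52dd80}.
Ancestors of 1006de4: {1006de4, 5624b6d, 58c2d42, 6ea9669, 9c85ae4, c52dd80}.
Common ancestors: {58c2d42, 6ea9669, 9c85ae4, c52dd80}.
Among these, c52dd80 is not an ancestor of any other common ancestor — it is the merge base.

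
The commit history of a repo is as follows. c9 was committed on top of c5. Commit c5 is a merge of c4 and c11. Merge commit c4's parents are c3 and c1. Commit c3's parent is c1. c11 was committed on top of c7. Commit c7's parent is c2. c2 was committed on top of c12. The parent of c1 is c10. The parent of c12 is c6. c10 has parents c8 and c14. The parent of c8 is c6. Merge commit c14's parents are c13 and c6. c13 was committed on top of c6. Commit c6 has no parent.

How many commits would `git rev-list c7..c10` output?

4

Reachable from c10: {c10, c13, c14, c6, c8}.
Reachable from c7: {c12, c2, c6, c7}.
In c10's history but not c7's: {c10, c13, c14, c8} — 4 commits.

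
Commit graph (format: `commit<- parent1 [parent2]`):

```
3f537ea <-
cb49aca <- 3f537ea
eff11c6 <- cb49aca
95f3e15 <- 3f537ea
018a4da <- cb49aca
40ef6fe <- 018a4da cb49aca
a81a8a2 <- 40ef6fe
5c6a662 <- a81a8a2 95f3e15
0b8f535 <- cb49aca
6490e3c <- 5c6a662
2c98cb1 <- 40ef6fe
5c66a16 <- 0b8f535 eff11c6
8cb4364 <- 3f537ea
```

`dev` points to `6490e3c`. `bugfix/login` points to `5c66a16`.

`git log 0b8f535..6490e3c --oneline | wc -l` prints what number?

Reachable from 6490e3c: {018a4da, 3f537ea, 40ef6fe, 5c6a662, 6490e3c, 95f3e15, a81a8a2, cb49aca}.
Reachable from 0b8f535: {0b8f535, 3f537ea, cb49aca}.
In 6490e3c's history but not 0b8f535's: {018a4da, 40ef6fe, 5c6a662, 6490e3c, 95f3e15, a81a8a2} — 6 commits.

6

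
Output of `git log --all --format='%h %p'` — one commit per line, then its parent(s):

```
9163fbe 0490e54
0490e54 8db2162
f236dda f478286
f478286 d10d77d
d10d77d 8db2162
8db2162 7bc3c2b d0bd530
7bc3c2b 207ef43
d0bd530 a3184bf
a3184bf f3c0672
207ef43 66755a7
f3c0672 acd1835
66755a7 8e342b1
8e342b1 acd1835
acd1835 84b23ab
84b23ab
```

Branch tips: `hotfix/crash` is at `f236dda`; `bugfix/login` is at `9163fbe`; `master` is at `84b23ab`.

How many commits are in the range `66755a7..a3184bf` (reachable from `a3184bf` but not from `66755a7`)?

2

Reachable from a3184bf: {84b23ab, a3184bf, acd1835, f3c0672}.
Reachable from 66755a7: {66755a7, 84b23ab, 8e342b1, acd1835}.
In a3184bf's history but not 66755a7's: {a3184bf, f3c0672} — 2 commits.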